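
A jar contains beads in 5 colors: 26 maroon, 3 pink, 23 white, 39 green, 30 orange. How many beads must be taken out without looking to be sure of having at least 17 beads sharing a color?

In the worst case we take at most 16 of each color, but all 3 pink (fewer than 16), giving 16 + 3 + 16 + 16 + 16 = 67.
One more bead then forces some color to 17, so 67 + 1 = 68.

68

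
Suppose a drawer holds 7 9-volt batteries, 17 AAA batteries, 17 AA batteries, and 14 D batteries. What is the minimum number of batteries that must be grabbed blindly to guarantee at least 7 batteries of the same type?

25

The worst case takes 6 batteries of each type without reaching 7 of any: 4 × 6 = 24.
The next battery must bring some type to 7, so 24 + 1 = 25.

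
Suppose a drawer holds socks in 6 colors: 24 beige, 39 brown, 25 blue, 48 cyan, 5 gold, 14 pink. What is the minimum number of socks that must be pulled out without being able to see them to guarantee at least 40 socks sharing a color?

In the worst case we take at most 39 of each color, but all 24 beige, all 25 blue, all 5 gold, and all 14 pink (fewer than 39), giving 24 + 39 + 25 + 39 + 5 + 14 = 146.
One more sock then forces some color to 40, so 146 + 1 = 147.

147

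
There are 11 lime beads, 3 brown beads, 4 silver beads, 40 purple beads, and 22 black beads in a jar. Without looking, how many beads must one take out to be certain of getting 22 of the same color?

In the worst case we take at most 21 of each color, but all 11 lime, all 3 brown, and all 4 silver (fewer than 21), giving 11 + 3 + 4 + 21 + 21 = 60.
One more bead then forces some color to 22, so 60 + 1 = 61.

61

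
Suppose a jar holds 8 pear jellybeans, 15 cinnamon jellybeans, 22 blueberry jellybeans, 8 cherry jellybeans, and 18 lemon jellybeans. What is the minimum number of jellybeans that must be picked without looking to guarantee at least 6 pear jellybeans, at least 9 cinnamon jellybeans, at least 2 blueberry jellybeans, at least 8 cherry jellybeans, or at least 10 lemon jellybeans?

Each of the 5 flavors has its own threshold; avoid all of them simultaneously.
The worst case stops just short of every target: 5 pear, 8 cinnamon, 1 blueberry, 7 cherry, 9 lemon — 5 + 8 + 1 + 7 + 9 = 30 jellybeans.
One more jellybean must push some flavor to its target, so 30 + 1 = 31.

31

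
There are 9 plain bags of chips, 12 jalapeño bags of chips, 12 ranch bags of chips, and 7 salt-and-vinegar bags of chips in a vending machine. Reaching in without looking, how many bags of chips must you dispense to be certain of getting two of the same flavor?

Treat the 4 flavors as pigeonholes.
The worst case takes 1 bag of chips of each flavor without reaching 2 of any: 4 × 1 = 4.
The next bag of chips must bring some flavor to 2, so 4 + 1 = 5.

5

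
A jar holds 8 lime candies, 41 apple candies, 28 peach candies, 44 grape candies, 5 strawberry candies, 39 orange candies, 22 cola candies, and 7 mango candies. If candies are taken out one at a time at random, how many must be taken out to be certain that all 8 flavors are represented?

190

The hardest flavor to obtain is strawberry: we could draw every other candy first — 194 − 5 = 189 candies — without a single strawberry one.
The next draw must be strawberry, so 189 + 1 = 190.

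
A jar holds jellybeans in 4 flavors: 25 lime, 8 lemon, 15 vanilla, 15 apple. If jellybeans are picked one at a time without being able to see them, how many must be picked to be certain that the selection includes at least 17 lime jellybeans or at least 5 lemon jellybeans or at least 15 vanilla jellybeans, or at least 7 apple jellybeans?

Each of the 4 flavors has its own threshold; avoid all of them simultaneously.
The worst case stops just short of every target: 16 lime, 4 lemon, 14 vanilla, 6 apple — 16 + 4 + 14 + 6 = 40 jellybeans.
One more jellybean must push some flavor to its target, so 40 + 1 = 41.

41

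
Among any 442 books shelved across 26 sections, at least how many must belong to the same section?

If each of the 26 sections held at most 16, the total would be at most 26 × 16 = 416 < 442, a contradiction.
So at least one holds ⌈442/26⌉ = 17.

17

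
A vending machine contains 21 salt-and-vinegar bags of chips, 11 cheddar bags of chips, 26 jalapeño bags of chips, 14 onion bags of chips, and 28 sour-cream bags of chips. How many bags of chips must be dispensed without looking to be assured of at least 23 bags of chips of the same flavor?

In the worst case we take at most 22 of each flavor, but all 21 salt-and-vinegar, all 11 cheddar, and all 14 onion (fewer than 22), giving 21 + 11 + 22 + 14 + 22 = 90.
One more bag of chips then forces some flavor to 23, so 90 + 1 = 91.

91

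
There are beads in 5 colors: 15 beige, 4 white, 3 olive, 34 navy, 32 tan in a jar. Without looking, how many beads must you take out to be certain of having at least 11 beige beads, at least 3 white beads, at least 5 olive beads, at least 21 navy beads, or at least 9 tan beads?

Each of the 5 colors has its own threshold; avoid all of them simultaneously.
The worst case stops just short of every target: 10 beige, 2 white, all 3 olive, 20 navy, 8 tan — 10 + 2 + 3 + 20 + 8 = 43 beads.
One more bead must push some color to its target, so 43 + 1 = 44.

44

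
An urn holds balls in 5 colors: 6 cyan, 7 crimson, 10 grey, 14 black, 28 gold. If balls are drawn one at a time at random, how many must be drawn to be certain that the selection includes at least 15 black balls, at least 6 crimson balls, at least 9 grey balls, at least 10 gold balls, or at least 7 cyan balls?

The worst case stops just short of every target: 6 cyan, 5 crimson, 8 grey, 14 black, 9 gold — 6 + 5 + 8 + 14 + 9 = 42 balls.
One more ball must push some color to its target, so 42 + 1 = 43.

43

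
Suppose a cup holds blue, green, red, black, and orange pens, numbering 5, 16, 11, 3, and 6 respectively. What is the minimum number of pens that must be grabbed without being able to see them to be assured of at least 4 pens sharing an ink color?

The worst case takes 3 pens of each ink color without reaching 4 of any: 5 × 3 = 15.
The next pen must bring some ink color to 4, so 15 + 1 = 16.

16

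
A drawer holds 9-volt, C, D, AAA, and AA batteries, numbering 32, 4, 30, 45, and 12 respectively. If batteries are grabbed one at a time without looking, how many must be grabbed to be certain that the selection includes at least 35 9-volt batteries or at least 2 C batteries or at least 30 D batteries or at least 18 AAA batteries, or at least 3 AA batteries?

82

The worst case stops just short of every target: all 32 9-volt, 1 C, 29 D, 17 AAA, 2 AA — 32 + 1 + 29 + 17 + 2 = 81 batteries.
One more battery must push some type to its target, so 81 + 1 = 82.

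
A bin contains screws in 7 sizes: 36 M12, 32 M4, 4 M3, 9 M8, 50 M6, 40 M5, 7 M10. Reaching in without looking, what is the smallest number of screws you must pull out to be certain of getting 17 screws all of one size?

85

In the worst case we take at most 16 of each size, but all 4 M3, all 9 M8, and all 7 M10 (fewer than 16), giving 16 + 16 + 4 + 9 + 16 + 16 + 7 = 84.
One more screw then forces some size to 17, so 84 + 1 = 85.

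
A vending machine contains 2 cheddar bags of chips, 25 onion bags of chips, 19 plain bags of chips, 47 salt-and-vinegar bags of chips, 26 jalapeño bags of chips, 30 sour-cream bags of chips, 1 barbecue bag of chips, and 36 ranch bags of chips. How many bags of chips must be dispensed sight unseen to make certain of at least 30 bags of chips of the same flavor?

161

Treat the 8 flavors as pigeonholes.
In the worst case we take at most 29 of each flavor, but all 2 cheddar, all 25 onion, all 19 plain, all 26 jalapeño, and all 1 barbecue (fewer than 29), giving 2 + 25 + 19 + 29 + 26 + 29 + 1 + 29 = 160.
One more bag of chips then forces some flavor to 30, so 160 + 1 = 161.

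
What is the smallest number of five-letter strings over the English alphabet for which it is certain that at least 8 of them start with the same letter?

183

There are 26 possible first letters acting as pigeonholes.
With 26 × 7 = 182 five-letter strings over the English alphabet we could place exactly 7 in each, with no class reaching 8.
One more forces some class to hold 8, so 182 + 1 = 183.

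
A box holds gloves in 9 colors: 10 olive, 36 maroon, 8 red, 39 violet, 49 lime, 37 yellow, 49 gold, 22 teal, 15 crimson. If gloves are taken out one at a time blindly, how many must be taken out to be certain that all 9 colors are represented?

The hardest color to obtain is red: we could draw every other glove first — 265 − 8 = 257 gloves — without a single red one.
The next draw must be red, so 257 + 1 = 258.

258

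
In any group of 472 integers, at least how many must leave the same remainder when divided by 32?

15

The 472 integers fall into 32 residue classes modulo 32.
If each of the 32 residue classes modulo 32 held at most 14, the total would be at most 32 × 14 = 448 < 472, a contradiction.
So at least one holds ⌈472/32⌉ = 15.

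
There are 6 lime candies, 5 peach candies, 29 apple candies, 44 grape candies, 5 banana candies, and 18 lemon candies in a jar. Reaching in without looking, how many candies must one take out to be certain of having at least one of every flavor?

The hardest flavor to obtain is peach: we could draw every other candy first — 107 − 5 = 102 candies — without a single peach one.
The next draw must be peach, so 102 + 1 = 103.

103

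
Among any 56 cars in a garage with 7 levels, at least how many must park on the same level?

8

If each of the 7 levels held at most 7, the total would be at most 7 × 7 = 49 < 56, a contradiction.
So at least one holds ⌈56/7⌉ = 8.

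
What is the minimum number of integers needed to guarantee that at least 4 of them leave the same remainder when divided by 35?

106

There are 35 residue classes modulo 35 acting as pigeonholes.
With 35 × 3 = 105 integers we could place exactly 3 in each, with no class reaching 4.
One more forces some class to hold 4, so 105 + 1 = 106.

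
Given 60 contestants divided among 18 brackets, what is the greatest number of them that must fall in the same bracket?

4

The 60 contestants fall into 18 brackets.
If each of the 18 brackets held at most 3, the total would be at most 18 × 3 = 54 < 60, a contradiction.
So at least one holds ⌈60/18⌉ = 4.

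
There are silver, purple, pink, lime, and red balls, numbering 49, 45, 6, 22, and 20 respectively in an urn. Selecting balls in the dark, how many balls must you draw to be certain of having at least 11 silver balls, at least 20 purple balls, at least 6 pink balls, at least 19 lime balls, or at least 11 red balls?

63

The worst case stops just short of every target: 10 silver, 19 purple, 5 pink, 18 lime, 10 red — 10 + 19 + 5 + 18 + 10 = 62 balls.
One more ball must push some color to its target, so 62 + 1 = 63.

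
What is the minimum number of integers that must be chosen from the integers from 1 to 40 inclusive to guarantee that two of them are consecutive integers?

21

Partition {1, …, 40} into 20 pairs: {1,2}, {3,4}, …, {39,40}.
Choosing 20 integers — say the 20 even numbers 2, 4, …, 40 — takes one from each pair and avoids the property.
Choosing 21 forces two into the same pair by pigeonhole, and those are consecutive. So 21.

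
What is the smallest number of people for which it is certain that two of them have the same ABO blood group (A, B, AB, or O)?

5

There are 4 ABO blood groups acting as pigeonholes.
With 4 people we could place one in each, avoiding any repeat.
One more forces some class to hold 2, so 4 + 1 = 5.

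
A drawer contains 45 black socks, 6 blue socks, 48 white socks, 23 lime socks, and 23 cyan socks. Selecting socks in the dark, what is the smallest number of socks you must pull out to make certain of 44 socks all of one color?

139

Treat the 5 colors as pigeonholes.
In the worst case we take at most 43 of each color, but all 6 blue, all 23 lime, and all 23 cyan (fewer than 43), giving 43 + 6 + 43 + 23 + 23 = 138.
One more sock then forces some color to 44, so 138 + 1 = 139.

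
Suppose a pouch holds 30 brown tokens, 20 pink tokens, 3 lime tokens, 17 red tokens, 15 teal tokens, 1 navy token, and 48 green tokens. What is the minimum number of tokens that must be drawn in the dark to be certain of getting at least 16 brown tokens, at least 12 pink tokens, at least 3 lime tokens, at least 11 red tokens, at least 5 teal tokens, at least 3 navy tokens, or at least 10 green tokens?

The worst case stops just short of every target: 15 brown, 11 pink, 2 lime, 10 red, 4 teal, all 1 navy, 9 green — 15 + 11 + 2 + 10 + 4 + 1 + 9 = 52 tokens.
One more token must push some color to its target, so 52 + 1 = 53.

53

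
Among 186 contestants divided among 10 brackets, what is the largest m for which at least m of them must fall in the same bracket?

The 186 contestants fall into 10 brackets.
If each of the 10 brackets held at most 18, the total would be at most 10 × 18 = 180 < 186, a contradiction.
So at least one holds ⌈186/10⌉ = 19.

19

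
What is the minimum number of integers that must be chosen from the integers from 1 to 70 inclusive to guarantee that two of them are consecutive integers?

36

Partition {1, …, 70} into 35 pairs: {1,2}, {3,4}, …, {69,70}.
Choosing 35 integers — say the 35 even numbers 2, 4, …, 70 — takes one from each pair and avoids the property.
Choosing 36 forces two into the same pair by pigeonhole, and those are consecutive. So 36.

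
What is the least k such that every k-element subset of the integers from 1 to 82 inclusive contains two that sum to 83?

42

Partition {1, …, 82} into 41 pairs: {1,82}, {2,81}, …, {41,42}.
Choosing 41 integers — say the integers 1 through 41 — takes one from each pair and avoids the property.
Choosing 42 forces two into the same pair by pigeonhole, and those sum to 83. So 42.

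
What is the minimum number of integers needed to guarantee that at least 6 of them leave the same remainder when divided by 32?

There are 32 residue classes modulo 32 acting as pigeonholes.
With 32 × 5 = 160 integers we could place exactly 5 in each, with no class reaching 6.
One more forces some class to hold 6, so 160 + 1 = 161.

161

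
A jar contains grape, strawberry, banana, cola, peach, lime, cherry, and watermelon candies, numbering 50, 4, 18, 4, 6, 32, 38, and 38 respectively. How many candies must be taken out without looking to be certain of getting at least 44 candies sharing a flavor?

Treat the 8 flavors as pigeonholes.
In the worst case we take at most 43 of each flavor, but all 4 strawberry, all 18 banana, all 4 cola, all 6 peach, all 32 lime, all 38 cherry, and all 38 watermelon (fewer than 43), giving 43 + 4 + 18 + 4 + 6 + 32 + 38 + 38 = 183.
One more candy then forces some flavor to 44, so 183 + 1 = 184.

184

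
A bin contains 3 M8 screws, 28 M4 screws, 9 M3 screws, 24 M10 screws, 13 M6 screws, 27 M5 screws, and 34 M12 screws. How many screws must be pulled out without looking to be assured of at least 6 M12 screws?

The worst case draws every non-M12 screw first: 3 + 28 + 9 + 24 + 13 + 27 = 104.
The next 6 draws are then forced to be M12, giving 104 + 6 = 110.

110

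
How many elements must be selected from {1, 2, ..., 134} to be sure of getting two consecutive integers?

68

Partition {1, …, 134} into 67 pairs: {1,2}, {3,4}, …, {133,134}.
Choosing 67 integers — say the 67 even numbers 2, 4, …, 134 — takes one from each pair and avoids the property.
Choosing 68 forces two into the same pair by pigeonhole, and those are consecutive. So 68.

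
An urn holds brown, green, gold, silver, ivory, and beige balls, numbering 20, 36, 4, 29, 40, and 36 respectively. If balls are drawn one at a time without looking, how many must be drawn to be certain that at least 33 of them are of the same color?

150

In the worst case we take at most 32 of each color, but all 20 brown, all 4 gold, and all 29 silver (fewer than 32), giving 20 + 32 + 4 + 29 + 32 + 32 = 149.
One more ball then forces some color to 33, so 149 + 1 = 150.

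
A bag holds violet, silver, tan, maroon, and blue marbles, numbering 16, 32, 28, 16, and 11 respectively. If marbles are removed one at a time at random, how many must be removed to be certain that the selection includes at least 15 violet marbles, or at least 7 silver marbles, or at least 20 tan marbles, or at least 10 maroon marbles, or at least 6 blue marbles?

54

The worst case stops just short of every target: 14 violet, 6 silver, 19 tan, 9 maroon, 5 blue — 14 + 6 + 19 + 9 + 5 = 53 marbles.
One more marble must push some color to its target, so 53 + 1 = 54.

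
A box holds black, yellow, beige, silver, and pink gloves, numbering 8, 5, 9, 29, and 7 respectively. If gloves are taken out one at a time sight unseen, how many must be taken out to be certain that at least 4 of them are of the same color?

16

The worst case takes 3 gloves of each color without reaching 4 of any: 5 × 3 = 15.
The next glove must bring some color to 4, so 15 + 1 = 16.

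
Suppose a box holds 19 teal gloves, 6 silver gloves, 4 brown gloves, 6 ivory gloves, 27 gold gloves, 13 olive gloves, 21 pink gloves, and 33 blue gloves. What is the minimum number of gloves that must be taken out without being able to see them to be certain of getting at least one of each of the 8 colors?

126

The hardest color to obtain is brown: we could draw every other glove first — 129 − 4 = 125 gloves — without a single brown one.
The next draw must be brown, so 125 + 1 = 126.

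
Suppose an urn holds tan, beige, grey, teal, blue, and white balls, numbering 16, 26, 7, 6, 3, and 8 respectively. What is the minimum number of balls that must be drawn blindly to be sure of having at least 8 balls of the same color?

In the worst case we take at most 7 of each color, but all 6 teal and all 3 blue (fewer than 7), giving 7 + 7 + 7 + 6 + 3 + 7 = 37.
One more ball then forces some color to 8, so 37 + 1 = 38.

38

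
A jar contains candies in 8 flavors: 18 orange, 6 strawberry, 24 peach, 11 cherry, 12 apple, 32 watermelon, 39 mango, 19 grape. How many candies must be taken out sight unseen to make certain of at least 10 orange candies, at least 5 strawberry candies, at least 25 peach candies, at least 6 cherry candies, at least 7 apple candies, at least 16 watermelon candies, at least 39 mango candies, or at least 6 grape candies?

107

The worst case stops just short of every target: 9 orange, 4 strawberry, 24 peach, 5 cherry, 6 apple, 15 watermelon, 38 mango, 5 grape — 9 + 4 + 24 + 5 + 6 + 15 + 38 + 5 = 106 candies.
One more candy must push some flavor to its target, so 106 + 1 = 107.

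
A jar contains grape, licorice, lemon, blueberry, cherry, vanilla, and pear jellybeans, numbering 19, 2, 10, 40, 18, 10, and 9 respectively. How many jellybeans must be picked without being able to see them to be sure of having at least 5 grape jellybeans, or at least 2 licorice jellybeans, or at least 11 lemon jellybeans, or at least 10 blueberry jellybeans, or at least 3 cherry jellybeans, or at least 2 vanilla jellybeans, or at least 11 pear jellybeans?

The worst case stops just short of every target: 4 grape, 1 licorice, 10 lemon, 9 blueberry, 2 cherry, 1 vanilla, all 9 pear — 4 + 1 + 10 + 9 + 2 + 1 + 9 = 36 jellybeans.
One more jellybean must push some flavor to its target, so 36 + 1 = 37.

37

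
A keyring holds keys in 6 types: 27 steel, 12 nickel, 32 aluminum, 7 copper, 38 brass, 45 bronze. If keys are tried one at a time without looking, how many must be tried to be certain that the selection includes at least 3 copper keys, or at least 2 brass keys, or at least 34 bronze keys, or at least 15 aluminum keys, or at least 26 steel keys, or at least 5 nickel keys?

Each of the 6 types has its own threshold; avoid all of them simultaneously.
The worst case stops just short of every target: 25 steel, 4 nickel, 14 aluminum, 2 copper, 1 brass, 33 bronze — 25 + 4 + 14 + 2 + 1 + 33 = 79 keys.
One more key must push some type to its target, so 79 + 1 = 80.

80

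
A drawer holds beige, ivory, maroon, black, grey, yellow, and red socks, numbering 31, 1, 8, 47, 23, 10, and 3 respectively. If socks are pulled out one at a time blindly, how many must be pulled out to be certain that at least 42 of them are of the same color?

118

In the worst case we take at most 41 of each color, but all 31 beige, all 1 ivory, all 8 maroon, all 23 grey, all 10 yellow, and all 3 red (fewer than 41), giving 31 + 1 + 8 + 41 + 23 + 10 + 3 = 117.
One more sock then forces some color to 42, so 117 + 1 = 118.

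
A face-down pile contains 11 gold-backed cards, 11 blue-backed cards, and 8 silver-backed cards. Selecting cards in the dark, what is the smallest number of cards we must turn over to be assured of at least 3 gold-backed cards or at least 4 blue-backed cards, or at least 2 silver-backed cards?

7

The worst case stops just short of every target: 2 gold-backed, 3 blue-backed, 1 silver-backed — 2 + 3 + 1 = 6 cards.
One more card must push some back color to its target, so 6 + 1 = 7.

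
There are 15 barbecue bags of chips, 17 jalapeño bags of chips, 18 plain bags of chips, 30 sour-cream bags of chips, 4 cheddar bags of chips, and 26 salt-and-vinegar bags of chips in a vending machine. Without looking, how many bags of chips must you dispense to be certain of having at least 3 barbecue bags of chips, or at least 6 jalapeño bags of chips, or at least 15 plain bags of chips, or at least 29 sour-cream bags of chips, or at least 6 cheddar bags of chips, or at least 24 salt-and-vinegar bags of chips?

77

Each of the 6 flavors has its own threshold; avoid all of them simultaneously.
The worst case stops just short of every target: 2 barbecue, 5 jalapeño, 14 plain, 28 sour-cream, all 4 cheddar, 23 salt-and-vinegar — 2 + 5 + 14 + 28 + 4 + 23 = 76 bags of chips.
One more bag of chips must push some flavor to its target, so 76 + 1 = 77.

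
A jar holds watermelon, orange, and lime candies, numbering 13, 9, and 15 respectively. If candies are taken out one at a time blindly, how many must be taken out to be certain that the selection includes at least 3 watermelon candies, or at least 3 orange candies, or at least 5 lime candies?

The worst case stops just short of every target: 2 watermelon, 2 orange, 4 lime — 2 + 2 + 4 = 8 candies.
One more candy must push some flavor to its target, so 8 + 1 = 9.

9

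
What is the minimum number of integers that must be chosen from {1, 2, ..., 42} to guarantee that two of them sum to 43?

Partition {1, …, 42} into 21 pairs: {1,42}, {2,41}, …, {21,22}.
Choosing 21 integers — say the integers 1 through 21 — takes one from each pair and avoids the property.
Choosing 22 forces two into the same pair by pigeonhole, and those sum to 43. So 22.

22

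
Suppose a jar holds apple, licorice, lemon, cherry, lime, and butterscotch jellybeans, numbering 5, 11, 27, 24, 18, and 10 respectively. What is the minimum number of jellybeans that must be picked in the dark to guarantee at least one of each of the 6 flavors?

The hardest flavor to obtain is apple: we could draw every other jellybean first — 95 − 5 = 90 jellybeans — without a single apple one.
The next draw must be apple, so 90 + 1 = 91.

91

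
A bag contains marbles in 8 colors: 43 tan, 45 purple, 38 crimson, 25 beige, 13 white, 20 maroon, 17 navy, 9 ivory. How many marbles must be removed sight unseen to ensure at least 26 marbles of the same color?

Treat the 8 colors as pigeonholes.
In the worst case we take at most 25 of each color, but all 13 white, all 20 maroon, all 17 navy, and all 9 ivory (fewer than 25), giving 25 + 25 + 25 + 25 + 13 + 20 + 17 + 9 = 159.
One more marble then forces some color to 26, so 159 + 1 = 160.

160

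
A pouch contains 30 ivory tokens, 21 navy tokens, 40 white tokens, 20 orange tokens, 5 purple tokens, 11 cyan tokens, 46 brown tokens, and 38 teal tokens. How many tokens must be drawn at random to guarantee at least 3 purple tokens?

The worst case draws every non-purple token first: 30 + 21 + 40 + 20 + 11 + 46 + 38 = 206.
The next 3 draws are then forced to be purple, giving 206 + 3 = 209.

209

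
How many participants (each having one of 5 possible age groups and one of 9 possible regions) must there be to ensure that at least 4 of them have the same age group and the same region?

There are 5 × 9 = 45 (age group, region) combinations acting as pigeonholes.
With 45 × 3 = 135 participants we could place exactly 3 in each, with no (age group, region) pair reaching 4.
One more forces some (age group, region) pair to hold 4, so 135 + 1 = 136.

136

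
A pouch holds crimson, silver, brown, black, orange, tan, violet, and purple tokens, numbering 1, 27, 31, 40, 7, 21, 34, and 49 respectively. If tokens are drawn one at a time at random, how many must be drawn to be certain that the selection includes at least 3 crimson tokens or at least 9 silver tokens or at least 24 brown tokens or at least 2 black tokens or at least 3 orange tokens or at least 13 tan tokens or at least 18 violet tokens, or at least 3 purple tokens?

The worst case stops just short of every target: all 1 crimson, 8 silver, 23 brown, 1 black, 2 orange, 12 tan, 17 violet, 2 purple — 1 + 8 + 23 + 1 + 2 + 12 + 17 + 2 = 66 tokens.
One more token must push some color to its target, so 66 + 1 = 67.

67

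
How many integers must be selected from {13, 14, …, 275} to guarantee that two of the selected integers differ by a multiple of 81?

82

Group the integers by remainder mod 81; there are 81 residue classes, each nonempty in this range.
Choosing one from each class (81 integers) avoids any shared remainder.
One more choice must repeat a class, so two differ by a multiple of 81. Hence 81 + 1 = 82.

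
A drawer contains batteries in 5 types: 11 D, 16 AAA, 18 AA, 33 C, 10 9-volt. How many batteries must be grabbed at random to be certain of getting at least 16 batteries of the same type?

Treat the 5 types as pigeonholes.
In the worst case we take at most 15 of each type, but all 11 D and all 10 9-volt (fewer than 15), giving 11 + 15 + 15 + 15 + 10 = 66.
One more battery then forces some type to 16, so 66 + 1 = 67.

67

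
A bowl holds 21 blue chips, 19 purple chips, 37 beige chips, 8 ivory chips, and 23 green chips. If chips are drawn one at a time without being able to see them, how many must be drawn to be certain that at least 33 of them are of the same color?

104

In the worst case we take at most 32 of each color, but all 21 blue, all 19 purple, all 8 ivory, and all 23 green (fewer than 32), giving 21 + 19 + 32 + 8 + 23 = 103.
One more chip then forces some color to 33, so 103 + 1 = 104.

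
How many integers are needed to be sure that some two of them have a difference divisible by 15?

Two integers differ by a multiple of 15 exactly when they share a remainder mod 15.
There are 15 residue classes mod 15, so 15 integers can all lie in distinct classes.
One more integer must repeat a residue, giving a difference divisible by 15. So n = 15 + 1 = 16.

16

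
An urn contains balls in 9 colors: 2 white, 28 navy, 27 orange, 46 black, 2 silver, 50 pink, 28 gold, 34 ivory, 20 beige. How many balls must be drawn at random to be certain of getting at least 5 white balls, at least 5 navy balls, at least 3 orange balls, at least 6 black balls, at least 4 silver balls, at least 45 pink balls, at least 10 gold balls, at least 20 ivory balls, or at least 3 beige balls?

Each of the 9 colors has its own threshold; avoid all of them simultaneously.
The worst case stops just short of every target: all 2 white, 4 navy, 2 orange, 5 black, all 2 silver, 44 pink, 9 gold, 19 ivory, 2 beige — 2 + 4 + 2 + 5 + 2 + 44 + 9 + 19 + 2 = 89 balls.
One more ball must push some color to its target, so 89 + 1 = 90.

90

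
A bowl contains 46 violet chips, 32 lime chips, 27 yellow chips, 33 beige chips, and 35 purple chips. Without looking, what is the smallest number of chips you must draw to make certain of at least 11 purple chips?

To avoid purple chips as long as possible, exhaust the other 4 colors first.
The worst case draws every non-purple chip first: 46 + 32 + 27 + 33 = 138.
The next 11 draws are then forced to be purple, giving 138 + 11 = 149.

149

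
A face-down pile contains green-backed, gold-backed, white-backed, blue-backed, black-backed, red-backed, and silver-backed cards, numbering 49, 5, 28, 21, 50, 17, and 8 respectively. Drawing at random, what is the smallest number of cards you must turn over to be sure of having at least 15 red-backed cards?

To avoid red-backed cards as long as possible, exhaust the other 6 back colors first.
The worst case draws every non-red-backed card first: 49 + 5 + 28 + 21 + 50 + 8 = 161.
The next 15 draws are then forced to be red-backed, giving 161 + 15 = 176.

176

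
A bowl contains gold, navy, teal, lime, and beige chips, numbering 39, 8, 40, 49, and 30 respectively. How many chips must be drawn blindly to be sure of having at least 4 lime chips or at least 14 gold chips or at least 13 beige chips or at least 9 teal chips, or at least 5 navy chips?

The worst case stops just short of every target: 13 gold, 4 navy, 8 teal, 3 lime, 12 beige — 13 + 4 + 8 + 3 + 12 = 40 chips.
One more chip must push some color to its target, so 40 + 1 = 41.

41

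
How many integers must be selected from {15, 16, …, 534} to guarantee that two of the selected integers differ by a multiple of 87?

88

Use the pigeonhole principle on residue classes: group the integers by remainder mod 87; there are 87 residue classes, each nonempty in this range.
Choosing one from each class (87 integers) avoids any shared remainder.
One more choice must repeat a class, so two differ by a multiple of 87. Hence 87 + 1 = 88.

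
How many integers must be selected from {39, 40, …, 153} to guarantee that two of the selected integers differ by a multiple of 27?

28

Use the pigeonhole principle on residue classes: group the integers by remainder mod 27; there are 27 residue classes, each nonempty in this range.
Choosing one from each class (27 integers) avoids any shared remainder.
One more choice must repeat a class, so two differ by a multiple of 27. Hence 27 + 1 = 28.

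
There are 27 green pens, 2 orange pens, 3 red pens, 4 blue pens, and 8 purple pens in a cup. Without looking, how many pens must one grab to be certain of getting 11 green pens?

The worst case draws every non-green pen first: 2 + 3 + 4 + 8 = 17.
The next 11 draws are then forced to be green, giving 17 + 11 = 28.

28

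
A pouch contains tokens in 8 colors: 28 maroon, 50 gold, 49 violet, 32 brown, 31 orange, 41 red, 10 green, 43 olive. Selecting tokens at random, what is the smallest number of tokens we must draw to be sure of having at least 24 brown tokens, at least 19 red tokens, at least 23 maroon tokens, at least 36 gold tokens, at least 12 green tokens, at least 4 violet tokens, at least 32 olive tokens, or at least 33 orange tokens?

The worst case stops just short of every target: 22 maroon, 35 gold, 3 violet, 23 brown, all 31 orange, 18 red, all 10 green, 31 olive — 22 + 35 + 3 + 23 + 31 + 18 + 10 + 31 = 173 tokens.
One more token must push some color to its target, so 173 + 1 = 174.

174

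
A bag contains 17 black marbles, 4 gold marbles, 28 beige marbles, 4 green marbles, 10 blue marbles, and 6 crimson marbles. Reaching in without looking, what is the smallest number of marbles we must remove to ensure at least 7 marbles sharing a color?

33

Treat the 6 colors as pigeonholes.
In the worst case we take at most 6 of each color, but all 4 gold and all 4 green (fewer than 6), giving 6 + 4 + 6 + 4 + 6 + 6 = 32.
One more marble then forces some color to 7, so 32 + 1 = 33.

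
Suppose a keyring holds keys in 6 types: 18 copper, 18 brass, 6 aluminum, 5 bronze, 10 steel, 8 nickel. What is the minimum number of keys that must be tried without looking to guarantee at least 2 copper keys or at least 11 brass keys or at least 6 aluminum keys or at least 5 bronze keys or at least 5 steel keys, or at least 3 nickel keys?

27

Each of the 6 types has its own threshold; avoid all of them simultaneously.
The worst case stops just short of every target: 1 copper, 10 brass, 5 aluminum, 4 bronze, 4 steel, 2 nickel — 1 + 10 + 5 + 4 + 4 + 2 = 26 keys.
One more key must push some type to its target, so 26 + 1 = 27.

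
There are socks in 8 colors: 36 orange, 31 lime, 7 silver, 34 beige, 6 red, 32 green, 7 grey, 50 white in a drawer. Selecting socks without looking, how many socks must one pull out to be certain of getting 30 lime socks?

202

To avoid lime socks as long as possible, exhaust the other 7 colors first.
The worst case draws every non-lime sock first: 36 + 7 + 34 + 6 + 32 + 7 + 50 = 172.
The next 30 draws are then forced to be lime, giving 172 + 30 = 202.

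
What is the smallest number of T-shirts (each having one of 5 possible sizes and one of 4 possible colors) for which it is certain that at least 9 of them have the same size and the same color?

There are 5 × 4 = 20 (size, color) combinations acting as pigeonholes.
With 20 × 8 = 160 T-shirts we could place exactly 8 in each, with no (size, color) pair reaching 9.
One more forces some (size, color) pair to hold 9, so 160 + 1 = 161.

161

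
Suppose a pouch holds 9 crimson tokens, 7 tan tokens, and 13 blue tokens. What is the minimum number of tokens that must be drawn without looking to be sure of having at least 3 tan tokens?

To avoid tan tokens as long as possible, exhaust the other 2 colors first.
The worst case draws every non-tan token first: 9 + 13 = 22.
The next 3 draws are then forced to be tan, giving 22 + 3 = 25.

25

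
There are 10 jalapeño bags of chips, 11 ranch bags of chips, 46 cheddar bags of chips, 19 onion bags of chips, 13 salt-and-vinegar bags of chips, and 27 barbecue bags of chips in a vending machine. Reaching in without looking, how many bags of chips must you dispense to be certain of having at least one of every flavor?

117

The hardest flavor to obtain is jalapeño: we could draw every other bag of chips first — 126 − 10 = 116 bags of chips — without a single jalapeño one.
The next draw must be jalapeño, so 116 + 1 = 117.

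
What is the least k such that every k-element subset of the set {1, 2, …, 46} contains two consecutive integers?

Partition {1, …, 46} into 23 pairs: {1,2}, {3,4}, …, {45,46}.
Choosing 23 integers — say the 23 even numbers 2, 4, …, 46 — takes one from each pair and avoids the property.
Choosing 24 forces two into the same pair by pigeonhole, and those are consecutive. So 24.

24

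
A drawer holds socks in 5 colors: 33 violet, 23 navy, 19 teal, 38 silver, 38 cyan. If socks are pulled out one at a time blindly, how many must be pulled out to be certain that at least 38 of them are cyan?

151

The worst case draws every non-cyan sock first: 33 + 23 + 19 + 38 = 113.
The next 38 draws are then forced to be cyan, giving 113 + 38 = 151.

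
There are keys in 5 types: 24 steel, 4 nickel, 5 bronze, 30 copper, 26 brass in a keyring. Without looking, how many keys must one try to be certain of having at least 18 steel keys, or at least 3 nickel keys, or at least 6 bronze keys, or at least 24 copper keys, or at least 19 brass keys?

66

Each of the 5 types has its own threshold; avoid all of them simultaneously.
The worst case stops just short of every target: 17 steel, 2 nickel, 5 bronze, 23 copper, 18 brass — 17 + 2 + 5 + 23 + 18 = 65 keys.
One more key must push some type to its target, so 65 + 1 = 66.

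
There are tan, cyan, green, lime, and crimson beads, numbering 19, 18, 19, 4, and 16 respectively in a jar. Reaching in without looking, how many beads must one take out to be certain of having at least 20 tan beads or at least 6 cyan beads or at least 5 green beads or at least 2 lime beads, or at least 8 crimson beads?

37

The worst case stops just short of every target: 19 tan, 5 cyan, 4 green, 1 lime, 7 crimson — 19 + 5 + 4 + 1 + 7 = 36 beads.
One more bead must push some color to its target, so 36 + 1 = 37.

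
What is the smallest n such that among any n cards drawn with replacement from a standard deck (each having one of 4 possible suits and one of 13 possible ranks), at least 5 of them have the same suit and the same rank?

There are 4 × 13 = 52 (suit, rank) combinations acting as pigeonholes.
With 52 × 4 = 208 cards drawn with replacement from a standard deck we could place exactly 4 in each, with no (suit, rank) pair reaching 5.
One more forces some (suit, rank) pair to hold 5, so 208 + 1 = 209.

209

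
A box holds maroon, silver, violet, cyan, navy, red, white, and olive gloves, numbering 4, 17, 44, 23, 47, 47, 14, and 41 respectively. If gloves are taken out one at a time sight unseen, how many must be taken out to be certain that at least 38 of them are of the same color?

207

Treat the 8 colors as pigeonholes.
In the worst case we take at most 37 of each color, but all 4 maroon, all 17 silver, all 23 cyan, and all 14 white (fewer than 37), giving 4 + 17 + 37 + 23 + 37 + 37 + 14 + 37 = 206.
One more glove then forces some color to 38, so 206 + 1 = 207.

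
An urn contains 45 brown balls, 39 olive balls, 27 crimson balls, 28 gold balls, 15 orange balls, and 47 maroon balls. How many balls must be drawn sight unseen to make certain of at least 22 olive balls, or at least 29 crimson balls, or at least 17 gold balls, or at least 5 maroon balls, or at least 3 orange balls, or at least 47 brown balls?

116

Each of the 6 colors has its own threshold; avoid all of them simultaneously.
The worst case stops just short of every target: all 45 brown, 21 olive, all 27 crimson, 16 gold, 2 orange, 4 maroon — 45 + 21 + 27 + 16 + 2 + 4 = 115 balls.
One more ball must push some color to its target, so 115 + 1 = 116.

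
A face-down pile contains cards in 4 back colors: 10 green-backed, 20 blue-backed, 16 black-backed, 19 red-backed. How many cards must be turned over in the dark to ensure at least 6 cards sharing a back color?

The worst case takes 5 cards of each back color without reaching 6 of any: 4 × 5 = 20.
The next card must bring some back color to 6, so 20 + 1 = 21.

21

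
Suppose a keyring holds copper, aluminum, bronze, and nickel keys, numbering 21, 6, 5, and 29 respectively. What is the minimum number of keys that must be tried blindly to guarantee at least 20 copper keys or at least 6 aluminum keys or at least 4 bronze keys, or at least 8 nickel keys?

The worst case stops just short of every target: 19 copper, 5 aluminum, 3 bronze, 7 nickel — 19 + 5 + 3 + 7 = 34 keys.
One more key must push some type to its target, so 34 + 1 = 35.

35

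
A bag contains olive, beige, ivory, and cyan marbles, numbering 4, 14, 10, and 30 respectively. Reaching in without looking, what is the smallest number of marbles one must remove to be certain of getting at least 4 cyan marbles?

The worst case draws every non-cyan marble first: 4 + 14 + 10 = 28.
The next 4 draws are then forced to be cyan, giving 28 + 4 = 32.

32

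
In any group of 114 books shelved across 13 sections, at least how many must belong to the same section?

The 114 books fall into 13 sections.
If each of the 13 sections held at most 8, the total would be at most 13 × 8 = 104 < 114, a contradiction.
So at least one holds ⌈114/13⌉ = 9.

9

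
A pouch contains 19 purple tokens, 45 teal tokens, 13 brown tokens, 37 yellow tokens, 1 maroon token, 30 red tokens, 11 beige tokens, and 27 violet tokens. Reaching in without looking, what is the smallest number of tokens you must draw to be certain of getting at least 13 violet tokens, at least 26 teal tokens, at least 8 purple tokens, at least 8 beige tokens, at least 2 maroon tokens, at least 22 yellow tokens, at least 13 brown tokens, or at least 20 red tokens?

105

Each of the 8 colors has its own threshold; avoid all of them simultaneously.
The worst case stops just short of every target: 7 purple, 25 teal, 12 brown, 21 yellow, 1 maroon, 19 red, 7 beige, 12 violet — 7 + 25 + 12 + 21 + 1 + 19 + 7 + 12 = 104 tokens.
One more token must push some color to its target, so 104 + 1 = 105.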